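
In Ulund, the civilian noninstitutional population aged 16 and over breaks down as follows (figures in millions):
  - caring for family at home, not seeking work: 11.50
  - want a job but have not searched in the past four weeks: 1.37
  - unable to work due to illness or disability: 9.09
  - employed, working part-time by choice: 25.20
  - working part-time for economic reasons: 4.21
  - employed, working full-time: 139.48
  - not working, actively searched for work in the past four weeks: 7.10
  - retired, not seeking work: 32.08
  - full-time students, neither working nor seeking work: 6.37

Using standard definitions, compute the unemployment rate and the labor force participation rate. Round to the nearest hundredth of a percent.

Employed = 25.20 + 4.21 + 139.48 = 168.89 million (anyone who worked, including part-time for economic reasons, counts as employed).
Unemployed = 7.10 million.
Labor force = 168.89 + 7.10 = 175.99 million.
Not in labor force = 11.50 + 1.37 + 9.09 + 32.08 + 6.37 = 60.41 million (those not working and not actively searching are outside the labor force — including those who want a job but have given up searching).
Civilian working-age population = 175.99 + 60.41 = 236.40 million.
Unemployment rate = 7.10 / 175.99 = 4.03%.
Labor force participation rate = 175.99 / 236.40 = 74.45%.

Unemployment rate ≈ 4.03%; labor force participation rate ≈ 74.45%.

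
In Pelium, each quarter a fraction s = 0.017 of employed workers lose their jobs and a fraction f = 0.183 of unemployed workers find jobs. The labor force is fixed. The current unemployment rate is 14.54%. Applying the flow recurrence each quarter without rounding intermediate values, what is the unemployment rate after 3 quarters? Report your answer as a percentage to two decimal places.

Unemployment rate after three quarters ≈ 11.59%.

With a fixed labor force, u_{t+1} = u_t + s·(1−u_t) − f·u_t = u_t·(1−s−f) + s.
Here 1−s−f = 0.800 and s = 0.017.
u_1 = 0.145400 × 0.800 + 0.017 = 0.133320.
u_2 = 0.133320 × 0.800 + 0.017 = 0.123656.
u_3 = 0.123656 × 0.800 + 0.017 = 0.115925.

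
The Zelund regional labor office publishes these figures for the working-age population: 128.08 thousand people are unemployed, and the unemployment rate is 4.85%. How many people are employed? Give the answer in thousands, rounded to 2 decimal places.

About 2,512.74 thousand are employed.

Labor force = U / u = 128.08 / 0.0485 ≈ 2,640.82 thousand.
Employed = labor force − unemployed = 2,640.82 − 128.08 = 2,512.74 thousand.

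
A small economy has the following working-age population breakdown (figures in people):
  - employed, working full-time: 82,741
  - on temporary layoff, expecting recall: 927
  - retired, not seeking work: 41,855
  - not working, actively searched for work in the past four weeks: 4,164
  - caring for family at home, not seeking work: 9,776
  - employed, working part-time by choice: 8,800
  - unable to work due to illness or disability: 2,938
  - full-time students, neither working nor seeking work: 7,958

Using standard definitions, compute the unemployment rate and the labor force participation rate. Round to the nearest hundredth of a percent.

Unemployment rate ≈ 5.27%; labor force participation rate ≈ 60.71%.

Employed = 82,741 + 8,800 = 91,541.
Unemployed = 927 + 4,164 = 5,091 (jobless and actively searching, or on temporary layoff).
Labor force = 91,541 + 5,091 = 96,632.
Not in labor force = 41,855 + 9,776 + 2,938 + 7,958 = 62,527 (those not working and not actively searching are outside the labor force).
Civilian working-age population = 96,632 + 62,527 = 159,159.
Unemployment rate = 5,091 / 96,632 = 5.27%.
Labor force participation rate = 96,632 / 159,159 = 60.71%.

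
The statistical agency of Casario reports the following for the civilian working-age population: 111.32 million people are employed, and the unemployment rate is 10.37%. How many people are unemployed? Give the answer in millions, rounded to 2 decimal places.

About 12.88 million are unemployed.

Let U be the number unemployed. The labor force is E + U, and U/(E+U) = 0.1037.
So U = 0.1037 × 111.32 / (1 − 0.1037) = 11.5439 / 0.8963 ≈ 12.88 million.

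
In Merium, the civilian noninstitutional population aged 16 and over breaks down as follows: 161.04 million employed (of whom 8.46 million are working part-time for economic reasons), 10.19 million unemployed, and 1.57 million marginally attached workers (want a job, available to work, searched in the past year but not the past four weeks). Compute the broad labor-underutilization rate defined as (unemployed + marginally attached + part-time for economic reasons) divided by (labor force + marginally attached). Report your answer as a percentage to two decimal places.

Labor force = 161.04 + 10.19 = 171.23 million.
Numerator = 10.19 + 1.57 + 8.46 = 20.22 million.
Denominator = 171.23 + 1.57 = 172.80 million.
Broad rate = 20.22 / 172.80 = 11.70%.

Broad underutilization rate ≈ 11.70%.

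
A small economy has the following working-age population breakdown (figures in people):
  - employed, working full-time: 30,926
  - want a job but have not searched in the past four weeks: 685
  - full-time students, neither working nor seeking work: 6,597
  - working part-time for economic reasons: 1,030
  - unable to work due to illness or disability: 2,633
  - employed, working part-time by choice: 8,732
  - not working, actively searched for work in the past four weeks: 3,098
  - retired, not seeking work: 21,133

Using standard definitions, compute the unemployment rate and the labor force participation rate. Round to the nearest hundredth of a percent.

Employed = 30,926 + 1,030 + 8,732 = 40,688 (anyone who worked, including part-time for economic reasons, counts as employed).
Unemployed = 3,098.
Labor force = 40,688 + 3,098 = 43,786.
Not in labor force = 685 + 6,597 + 2,633 + 21,133 = 31,048 (those not working and not actively searching are outside the labor force — including those who want a job but have given up searching).
Civilian working-age population = 43,786 + 31,048 = 74,834.
Unemployment rate = 3,098 / 43,786 = 7.08%.
Labor force participation rate = 43,786 / 74,834 = 58.51%.

Unemployment rate ≈ 7.08%; labor force participation rate ≈ 58.51%.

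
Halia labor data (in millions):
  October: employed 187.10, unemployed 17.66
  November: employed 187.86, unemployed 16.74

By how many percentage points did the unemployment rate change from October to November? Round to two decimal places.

October: labor force = 187.10 + 17.66 = 204.76; u = 17.66/204.76 = 8.62%.
November: labor force = 187.86 + 16.74 = 204.60; u = 16.74/204.60 = 8.18%.
Change = 8.18% − 8.62% = −0.44 pp.

The unemployment rate changed by −0.44 percentage points.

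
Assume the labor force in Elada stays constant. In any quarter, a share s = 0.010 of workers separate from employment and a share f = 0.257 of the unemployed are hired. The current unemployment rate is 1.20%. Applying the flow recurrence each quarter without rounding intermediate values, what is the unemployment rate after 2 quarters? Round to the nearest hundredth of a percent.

With a fixed labor force, u_{t+1} = u_t + s·(1−u_t) − f·u_t = u_t·(1−s−f) + s.
Here 1−s−f = 0.733 and s = 0.010.
u_1 = 0.012000 × 0.733 + 0.010 = 0.018796.
u_2 = 0.018796 × 0.733 + 0.010 = 0.023777.

Unemployment rate after two quarters ≈ 2.38%.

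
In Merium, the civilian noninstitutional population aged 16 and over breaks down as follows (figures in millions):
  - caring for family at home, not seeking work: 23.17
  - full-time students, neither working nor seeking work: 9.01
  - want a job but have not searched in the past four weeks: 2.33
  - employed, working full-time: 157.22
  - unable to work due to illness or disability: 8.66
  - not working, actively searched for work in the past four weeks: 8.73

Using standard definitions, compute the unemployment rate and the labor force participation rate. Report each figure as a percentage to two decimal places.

Employed = 157.22 million.
Unemployed = 8.73 million.
Labor force = 157.22 + 8.73 = 165.95 million.
Not in labor force = 23.17 + 9.01 + 2.33 + 8.66 = 43.17 million (those not working and not actively searching are outside the labor force — including those who want a job but have given up searching).
Civilian working-age population = 165.95 + 43.17 = 209.12 million.
Unemployment rate = 8.73 / 165.95 = 5.26%.
Labor force participation rate = 165.95 / 209.12 = 79.36%.

Unemployment rate ≈ 5.26%; labor force participation rate ≈ 79.36%.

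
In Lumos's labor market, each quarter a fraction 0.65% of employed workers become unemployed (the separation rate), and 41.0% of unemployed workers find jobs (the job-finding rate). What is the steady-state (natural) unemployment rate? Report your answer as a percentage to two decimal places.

Steady-state unemployment rate ≈ 1.56%.

At steady state the flows balance: s·E = f·U, so U/(E+U) = s/(s+f).
u* = 0.65 / (0.65 + 41.0) = 0.65 / 41.65 = 1.56%.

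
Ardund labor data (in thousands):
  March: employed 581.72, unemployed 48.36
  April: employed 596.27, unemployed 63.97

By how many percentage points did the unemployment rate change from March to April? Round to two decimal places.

The unemployment rate changed by +2.01 percentage points.

March: labor force = 581.72 + 48.36 = 630.08; u = 48.36/630.08 = 7.68%.
April: labor force = 596.27 + 63.97 = 660.24; u = 63.97/660.24 = 9.69%.
Change = 9.69% − 7.68% = +2.01 pp.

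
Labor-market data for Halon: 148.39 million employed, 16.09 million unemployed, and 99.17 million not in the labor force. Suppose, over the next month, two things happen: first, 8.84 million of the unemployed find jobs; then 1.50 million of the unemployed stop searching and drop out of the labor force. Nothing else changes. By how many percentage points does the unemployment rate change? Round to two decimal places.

The unemployment rate changes by −6.25 percentage points.

Initially, labor force = 148.39 + 16.09 = 164.48 million, so u = 16.09/164.48 = 9.78%.
After the first change, unemployed falls and employed rises by 8.84; labor force unchanged → E = 157.23, U = 7.25, labor force = 164.48 million.
After the second change, unemployed and labor force both fall by 1.50 → E = 157.23, U = 5.75, labor force = 162.98 million.
New unemployment rate = 5.75 / 162.98 = 3.53%.
Change = 3.53% − 9.78% = −6.25 percentage points.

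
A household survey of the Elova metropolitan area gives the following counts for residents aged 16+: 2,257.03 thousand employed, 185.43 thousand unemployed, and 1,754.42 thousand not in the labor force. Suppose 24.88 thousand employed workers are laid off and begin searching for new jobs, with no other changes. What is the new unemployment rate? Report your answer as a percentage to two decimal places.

New unemployment rate ≈ 8.61%.

Initially, labor force = 2,257.03 + 185.43 = 2,442.46 thousand, so u = 185.43/2,442.46 = 7.59%.
After the change, employed falls and unemployed rises by 24.88; labor force unchanged → E = 2,232.15, U = 210.31, labor force = 2,442.46 thousand.
New unemployment rate = 210.31 / 2,442.46 = 8.61%.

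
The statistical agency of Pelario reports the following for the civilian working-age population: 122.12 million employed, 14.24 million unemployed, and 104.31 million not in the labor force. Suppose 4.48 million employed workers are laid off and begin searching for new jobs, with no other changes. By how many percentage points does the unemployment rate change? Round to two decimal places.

Initially, labor force = 122.12 + 14.24 = 136.36 million, so u = 14.24/136.36 = 10.44%.
After the change, employed falls and unemployed rises by 4.48; labor force unchanged → E = 117.64, U = 18.72, labor force = 136.36 million.
New unemployment rate = 18.72 / 136.36 = 13.73%.
Change = 13.73% − 10.44% = +3.29 percentage points.

The unemployment rate changes by +3.29 percentage points.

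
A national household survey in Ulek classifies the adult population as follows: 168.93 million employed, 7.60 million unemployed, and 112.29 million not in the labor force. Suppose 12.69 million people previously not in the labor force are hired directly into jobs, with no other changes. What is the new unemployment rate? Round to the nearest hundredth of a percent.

Initially, labor force = 168.93 + 7.60 = 176.53 million, so u = 7.60/176.53 = 4.31%.
After the change, employed and labor force both rise by 12.69; unemployed unchanged → E = 181.62, U = 7.60, labor force = 189.22 million.
New unemployment rate = 7.60 / 189.22 = 4.02%.

New unemployment rate ≈ 4.02%.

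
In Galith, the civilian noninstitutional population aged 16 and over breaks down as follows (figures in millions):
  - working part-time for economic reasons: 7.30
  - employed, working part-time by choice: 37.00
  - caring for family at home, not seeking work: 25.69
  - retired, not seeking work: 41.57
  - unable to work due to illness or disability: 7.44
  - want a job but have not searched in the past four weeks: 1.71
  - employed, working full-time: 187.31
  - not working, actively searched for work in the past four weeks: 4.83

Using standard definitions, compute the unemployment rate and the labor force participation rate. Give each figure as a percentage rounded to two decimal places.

Unemployment rate ≈ 2.04%; labor force participation rate ≈ 75.58%.

Employed = 7.30 + 37.00 + 187.31 = 231.61 million (anyone who worked, including part-time for economic reasons, counts as employed).
Unemployed = 4.83 million.
Labor force = 231.61 + 4.83 = 236.44 million.
Not in labor force = 25.69 + 41.57 + 7.44 + 1.71 = 76.41 million (those not working and not actively searching are outside the labor force — including those who want a job but have given up searching).
Civilian working-age population = 236.44 + 76.41 = 312.85 million.
Unemployment rate = 4.83 / 236.44 = 2.04%.
Labor force participation rate = 236.44 / 312.85 = 75.58%.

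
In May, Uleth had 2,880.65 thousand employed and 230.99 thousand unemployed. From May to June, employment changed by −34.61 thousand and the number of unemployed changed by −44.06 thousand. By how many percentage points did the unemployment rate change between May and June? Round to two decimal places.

May: labor force = 2,880.65 + 230.99 = 3,111.64; u = 230.99/3,111.64 = 7.42%.
June: labor force = 2,846.04 + 186.93 = 3,032.97; u = 186.93/3,032.97 = 6.16%.
Change = 6.16% − 7.42% = −1.26 pp.

The unemployment rate changed by −1.26 percentage points.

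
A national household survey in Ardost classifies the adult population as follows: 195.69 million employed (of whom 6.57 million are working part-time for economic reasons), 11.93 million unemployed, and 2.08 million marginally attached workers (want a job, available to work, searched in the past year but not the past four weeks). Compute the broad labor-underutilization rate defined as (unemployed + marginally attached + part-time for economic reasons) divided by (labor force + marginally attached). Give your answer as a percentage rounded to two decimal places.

Broad underutilization rate ≈ 9.81%.

Labor force = 195.69 + 11.93 = 207.62 million.
Numerator = 11.93 + 2.08 + 6.57 = 20.58 million.
Denominator = 207.62 + 2.08 = 209.70 million.
Broad rate = 20.58 / 209.70 = 9.81%.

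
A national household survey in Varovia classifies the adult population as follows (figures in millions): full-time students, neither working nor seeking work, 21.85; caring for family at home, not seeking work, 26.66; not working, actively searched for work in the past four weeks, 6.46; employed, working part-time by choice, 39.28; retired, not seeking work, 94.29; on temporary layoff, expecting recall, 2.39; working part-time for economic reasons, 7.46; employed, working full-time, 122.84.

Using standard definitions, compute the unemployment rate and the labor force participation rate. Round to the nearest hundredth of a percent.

Unemployment rate ≈ 4.96%; labor force participation rate ≈ 55.55%.

Employed = 39.28 + 7.46 + 122.84 = 169.58 million (anyone who worked, including part-time for economic reasons, counts as employed).
Unemployed = 6.46 + 2.39 = 8.85 million (jobless and actively searching, or on temporary layoff).
Labor force = 169.58 + 8.85 = 178.43 million.
Not in labor force = 21.85 + 26.66 + 94.29 = 142.80 million (those not working and not actively searching are outside the labor force).
Civilian working-age population = 178.43 + 142.80 = 321.23 million.
Unemployment rate = 8.85 / 178.43 = 4.96%.
Labor force participation rate = 178.43 / 321.23 = 55.55%.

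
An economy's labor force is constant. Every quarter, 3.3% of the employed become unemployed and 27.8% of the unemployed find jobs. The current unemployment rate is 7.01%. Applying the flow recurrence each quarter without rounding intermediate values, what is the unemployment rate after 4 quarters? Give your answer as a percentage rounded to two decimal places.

With a fixed labor force, u_{t+1} = u_t + s·(1−u_t) − f·u_t = u_t·(1−s−f) + s.
Here 1−s−f = 0.689 and s = 0.033.
u_1 = 0.070100 × 0.689 + 0.033 = 0.081299.
u_2 = 0.081299 × 0.689 + 0.033 = 0.089015.
u_3 = 0.089015 × 0.689 + 0.033 = 0.094331.
u_4 = 0.094331 × 0.689 + 0.033 = 0.097994.

Unemployment rate after four quarters ≈ 9.80%.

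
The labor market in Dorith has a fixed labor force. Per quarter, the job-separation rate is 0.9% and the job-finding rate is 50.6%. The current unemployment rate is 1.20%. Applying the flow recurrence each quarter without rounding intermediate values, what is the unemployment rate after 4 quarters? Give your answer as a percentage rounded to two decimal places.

With a fixed labor force, u_{t+1} = u_t + s·(1−u_t) − f·u_t = u_t·(1−s−f) + s.
Here 1−s−f = 0.485 and s = 0.009.
u_1 = 0.012000 × 0.485 + 0.009 = 0.014820.
u_2 = 0.014820 × 0.485 + 0.009 = 0.016188.
u_3 = 0.016188 × 0.485 + 0.009 = 0.016851.
u_4 = 0.016851 × 0.485 + 0.009 = 0.017173.

Unemployment rate after four quarters ≈ 1.72%.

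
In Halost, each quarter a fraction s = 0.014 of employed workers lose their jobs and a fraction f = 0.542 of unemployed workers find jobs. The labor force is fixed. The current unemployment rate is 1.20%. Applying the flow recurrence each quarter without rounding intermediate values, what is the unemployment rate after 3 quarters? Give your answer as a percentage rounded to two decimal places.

Unemployment rate after three quarters ≈ 2.40%.

With a fixed labor force, u_{t+1} = u_t + s·(1−u_t) − f·u_t = u_t·(1−s−f) + s.
Here 1−s−f = 0.444 and s = 0.014.
u_1 = 0.012000 × 0.444 + 0.014 = 0.019328.
u_2 = 0.019328 × 0.444 + 0.014 = 0.022582.
u_3 = 0.022582 × 0.444 + 0.014 = 0.024026.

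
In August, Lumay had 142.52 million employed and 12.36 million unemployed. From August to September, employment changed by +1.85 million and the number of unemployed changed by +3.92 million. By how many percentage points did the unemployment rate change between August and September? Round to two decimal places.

The unemployment rate changed by +2.15 percentage points.

August: labor force = 142.52 + 12.36 = 154.88; u = 12.36/154.88 = 7.98%.
September: labor force = 144.37 + 16.28 = 160.65; u = 16.28/160.65 = 10.13%.
Change = 10.13% − 7.98% = +2.15 pp.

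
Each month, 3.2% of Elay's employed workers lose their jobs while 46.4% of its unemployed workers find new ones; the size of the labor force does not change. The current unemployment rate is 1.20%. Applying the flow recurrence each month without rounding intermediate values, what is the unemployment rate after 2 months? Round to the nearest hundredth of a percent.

Unemployment rate after two months ≈ 5.12%.

With a fixed labor force, u_{t+1} = u_t + s·(1−u_t) − f·u_t = u_t·(1−s−f) + s.
Here 1−s−f = 0.504 and s = 0.032.
u_1 = 0.012000 × 0.504 + 0.032 = 0.038048.
u_2 = 0.038048 × 0.504 + 0.032 = 0.051176.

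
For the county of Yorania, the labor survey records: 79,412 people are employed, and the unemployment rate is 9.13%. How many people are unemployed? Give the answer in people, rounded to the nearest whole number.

About 7,979 are unemployed.

Let U be the number unemployed. The labor force is E + U, and U/(E+U) = 0.0913.
So U = 0.0913 × 79,412 / (1 − 0.0913) = 7250.32 / 0.9087 ≈ 7,979.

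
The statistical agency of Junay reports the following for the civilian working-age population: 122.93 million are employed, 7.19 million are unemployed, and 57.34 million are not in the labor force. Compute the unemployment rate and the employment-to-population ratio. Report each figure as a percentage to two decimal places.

Labor force = employed + unemployed = 122.93 + 7.19 = 130.12 million.
Working-age population = 130.12 + 57.34 = 187.46 million.
Unemployment rate = 7.19 / 130.12 = 5.53%.
Employment-population ratio = 122.93 / 187.46 = 65.58%.

Unemployment rate ≈ 5.53%; employment-population ratio ≈ 65.58%.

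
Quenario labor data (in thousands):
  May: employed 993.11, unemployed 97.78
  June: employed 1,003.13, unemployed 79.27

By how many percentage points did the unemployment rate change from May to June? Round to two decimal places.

The unemployment rate changed by −1.64 percentage points.

May: labor force = 993.11 + 97.78 = 1,090.89; u = 97.78/1,090.89 = 8.96%.
June: labor force = 1,003.13 + 79.27 = 1,082.40; u = 79.27/1,082.40 = 7.32%.
Change = 7.32% − 8.96% = −1.64 pp.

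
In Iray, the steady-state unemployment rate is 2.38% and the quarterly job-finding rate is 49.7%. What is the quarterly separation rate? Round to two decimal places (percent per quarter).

From u* = s/(s+f): s = u·f/(1−u).
s = 0.0238 × 49.7 / (1 − 0.0238) = 1.1829 / 0.9762 ≈ 1.21% per quarter.

Separation rate ≈ 1.21% per quarter.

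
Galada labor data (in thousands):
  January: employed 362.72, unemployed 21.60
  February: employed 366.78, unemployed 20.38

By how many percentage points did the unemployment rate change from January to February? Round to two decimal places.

The unemployment rate changed by −0.36 percentage points.

January: labor force = 362.72 + 21.60 = 384.32; u = 21.60/384.32 = 5.62%.
February: labor force = 366.78 + 20.38 = 387.16; u = 20.38/387.16 = 5.26%.
Change = 5.26% − 5.62% = −0.36 pp.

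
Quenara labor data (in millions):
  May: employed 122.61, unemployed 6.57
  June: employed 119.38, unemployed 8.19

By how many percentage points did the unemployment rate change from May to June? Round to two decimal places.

The unemployment rate changed by +1.33 percentage points.

May: labor force = 122.61 + 6.57 = 129.18; u = 6.57/129.18 = 5.09%.
June: labor force = 119.38 + 8.19 = 127.57; u = 8.19/127.57 = 6.42%.
Change = 6.42% − 5.09% = +1.33 pp.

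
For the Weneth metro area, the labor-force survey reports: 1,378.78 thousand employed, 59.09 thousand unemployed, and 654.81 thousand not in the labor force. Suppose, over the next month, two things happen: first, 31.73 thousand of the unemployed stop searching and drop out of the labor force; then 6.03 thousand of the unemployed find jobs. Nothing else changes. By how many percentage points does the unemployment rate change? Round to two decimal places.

Initially, labor force = 1,378.78 + 59.09 = 1,437.87 thousand, so u = 59.09/1,437.87 = 4.11%.
After the first change, unemployed and labor force both fall by 31.73 → E = 1,378.78, U = 27.36, labor force = 1,406.14 thousand.
After the second change, unemployed falls and employed rises by 6.03; labor force unchanged → E = 1,384.81, U = 21.33, labor force = 1,406.14 thousand.
New unemployment rate = 21.33 / 1,406.14 = 1.52%.
Change = 1.52% − 4.11% = −2.59 percentage points.

The unemployment rate changes by −2.59 percentage points.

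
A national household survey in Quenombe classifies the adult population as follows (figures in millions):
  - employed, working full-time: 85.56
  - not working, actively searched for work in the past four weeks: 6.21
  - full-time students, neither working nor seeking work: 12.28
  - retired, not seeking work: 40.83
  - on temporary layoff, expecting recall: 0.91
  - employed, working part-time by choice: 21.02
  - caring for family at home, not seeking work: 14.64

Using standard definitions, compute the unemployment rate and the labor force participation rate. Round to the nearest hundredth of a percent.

Unemployment rate ≈ 6.26%; labor force participation rate ≈ 62.66%.

Employed = 85.56 + 21.02 = 106.58 million.
Unemployed = 6.21 + 0.91 = 7.12 million (jobless and actively searching, or on temporary layoff).
Labor force = 106.58 + 7.12 = 113.70 million.
Not in labor force = 12.28 + 40.83 + 14.64 = 67.75 million (those not working and not actively searching are outside the labor force).
Civilian working-age population = 113.70 + 67.75 = 181.45 million.
Unemployment rate = 7.12 / 113.70 = 6.26%.
Labor force participation rate = 113.70 / 181.45 = 62.66%.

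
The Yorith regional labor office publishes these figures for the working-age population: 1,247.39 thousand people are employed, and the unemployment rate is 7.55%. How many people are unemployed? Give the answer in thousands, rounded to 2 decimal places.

Let U be the number unemployed. The labor force is E + U, and U/(E+U) = 0.0755.
So U = 0.0755 × 1,247.39 / (1 − 0.0755) = 94.1779 / 0.9245 ≈ 101.87 thousand.

About 101.87 thousand are unemployed.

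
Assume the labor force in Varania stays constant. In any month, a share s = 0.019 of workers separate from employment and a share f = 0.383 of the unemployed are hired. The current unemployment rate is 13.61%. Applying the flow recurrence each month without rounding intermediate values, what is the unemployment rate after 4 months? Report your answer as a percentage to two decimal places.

With a fixed labor force, u_{t+1} = u_t + s·(1−u_t) − f·u_t = u_t·(1−s−f) + s.
Here 1−s−f = 0.598 and s = 0.019.
u_1 = 0.136100 × 0.598 + 0.019 = 0.100388.
u_2 = 0.100388 × 0.598 + 0.019 = 0.079032.
u_3 = 0.079032 × 0.598 + 0.019 = 0.066261.
u_4 = 0.066261 × 0.598 + 0.019 = 0.058624.

Unemployment rate after four months ≈ 5.86%.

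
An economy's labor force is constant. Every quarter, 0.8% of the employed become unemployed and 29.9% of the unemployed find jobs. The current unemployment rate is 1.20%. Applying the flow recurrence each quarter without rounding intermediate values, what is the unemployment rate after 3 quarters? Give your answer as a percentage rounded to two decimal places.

With a fixed labor force, u_{t+1} = u_t + s·(1−u_t) − f·u_t = u_t·(1−s−f) + s.
Here 1−s−f = 0.693 and s = 0.008.
u_1 = 0.012000 × 0.693 + 0.008 = 0.016316.
u_2 = 0.016316 × 0.693 + 0.008 = 0.019307.
u_3 = 0.019307 × 0.693 + 0.008 = 0.021380.

Unemployment rate after three quarters ≈ 2.14%.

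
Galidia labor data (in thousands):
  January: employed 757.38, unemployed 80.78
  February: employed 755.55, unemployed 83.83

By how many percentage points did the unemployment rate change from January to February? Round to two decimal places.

The unemployment rate changed by +0.35 percentage points.

January: labor force = 757.38 + 80.78 = 838.16; u = 80.78/838.16 = 9.64%.
February: labor force = 755.55 + 83.83 = 839.38; u = 83.83/839.38 = 9.99%.
Change = 9.99% − 9.64% = +0.35 pp.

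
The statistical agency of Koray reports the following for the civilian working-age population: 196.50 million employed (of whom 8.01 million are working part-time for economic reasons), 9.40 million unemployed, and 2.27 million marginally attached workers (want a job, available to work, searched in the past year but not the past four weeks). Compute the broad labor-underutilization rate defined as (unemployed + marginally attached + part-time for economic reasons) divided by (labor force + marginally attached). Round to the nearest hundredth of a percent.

Labor force = 196.50 + 9.40 = 205.90 million.
Numerator = 9.40 + 2.27 + 8.01 = 19.68 million.
Denominator = 205.90 + 2.27 = 208.17 million.
Broad rate = 19.68 / 208.17 = 9.45%.

Broad underutilization rate ≈ 9.45%.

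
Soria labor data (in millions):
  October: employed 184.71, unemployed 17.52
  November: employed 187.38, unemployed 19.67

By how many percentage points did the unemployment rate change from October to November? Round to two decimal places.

October: labor force = 184.71 + 17.52 = 202.23; u = 17.52/202.23 = 8.66%.
November: labor force = 187.38 + 19.67 = 207.05; u = 19.67/207.05 = 9.50%.
Change = 9.50% − 8.66% = +0.84 pp.

The unemployment rate changed by +0.84 percentage points.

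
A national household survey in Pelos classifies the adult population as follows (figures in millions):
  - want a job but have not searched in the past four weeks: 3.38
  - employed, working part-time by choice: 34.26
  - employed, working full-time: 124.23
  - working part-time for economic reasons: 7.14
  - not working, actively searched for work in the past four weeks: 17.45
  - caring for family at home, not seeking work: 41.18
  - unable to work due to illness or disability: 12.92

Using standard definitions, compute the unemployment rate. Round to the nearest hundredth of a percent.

Employed = 34.26 + 124.23 + 7.14 = 165.63 million (anyone who worked, including part-time for economic reasons, counts as employed).
Unemployed = 17.45 million.
Labor force = 165.63 + 17.45 = 183.08 million.
Unemployment rate = 17.45 / 183.08 = 9.53%.

Unemployment rate ≈ 9.53%.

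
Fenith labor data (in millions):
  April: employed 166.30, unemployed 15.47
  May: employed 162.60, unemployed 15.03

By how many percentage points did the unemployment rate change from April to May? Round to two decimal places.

The unemployment rate changed by −0.05 percentage points.

April: labor force = 166.30 + 15.47 = 181.77; u = 15.47/181.77 = 8.51%.
May: labor force = 162.60 + 15.03 = 177.63; u = 15.03/177.63 = 8.46%.
Change = 8.46% − 8.51% = −0.05 pp.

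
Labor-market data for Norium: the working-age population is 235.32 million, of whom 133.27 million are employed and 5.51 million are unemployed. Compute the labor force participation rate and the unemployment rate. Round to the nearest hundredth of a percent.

Labor force = employed + unemployed = 133.27 + 5.51 = 138.78 million.
Unemployment rate = 5.51 / 138.78 = 3.97%.
Labor force participation rate = 138.78 / 235.32 = 58.98%.

Labor force participation rate ≈ 58.98%; unemployment rate ≈ 3.97%.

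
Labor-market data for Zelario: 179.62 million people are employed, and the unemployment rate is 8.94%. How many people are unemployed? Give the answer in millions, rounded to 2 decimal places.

Let U be the number unemployed. The labor force is E + U, and U/(E+U) = 0.0894.
So U = 0.0894 × 179.62 / (1 − 0.0894) = 16.0580 / 0.9106 ≈ 17.63 million.

About 17.63 million are unemployed.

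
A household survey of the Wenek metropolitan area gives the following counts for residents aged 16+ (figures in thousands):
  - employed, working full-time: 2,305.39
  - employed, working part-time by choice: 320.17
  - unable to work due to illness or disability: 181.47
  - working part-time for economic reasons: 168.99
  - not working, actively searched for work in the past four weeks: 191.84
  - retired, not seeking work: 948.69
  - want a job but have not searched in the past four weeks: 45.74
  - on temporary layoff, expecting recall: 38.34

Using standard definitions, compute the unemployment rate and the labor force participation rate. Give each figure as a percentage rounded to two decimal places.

Employed = 2,305.39 + 320.17 + 168.99 = 2,794.55 thousand (anyone who worked, including part-time for economic reasons, counts as employed).
Unemployed = 191.84 + 38.34 = 230.18 thousand (jobless and actively searching, or on temporary layoff).
Labor force = 2,794.55 + 230.18 = 3,024.73 thousand.
Not in labor force = 181.47 + 948.69 + 45.74 = 1,175.90 thousand (those not working and not actively searching are outside the labor force — including those who want a job but have given up searching).
Civilian working-age population = 3,024.73 + 1,175.90 = 4,200.63 thousand.
Unemployment rate = 230.18 / 3,024.73 = 7.61%.
Labor force participation rate = 3,024.73 / 4,200.63 = 72.01%.

Unemployment rate ≈ 7.61%; labor force participation rate ≈ 72.01%.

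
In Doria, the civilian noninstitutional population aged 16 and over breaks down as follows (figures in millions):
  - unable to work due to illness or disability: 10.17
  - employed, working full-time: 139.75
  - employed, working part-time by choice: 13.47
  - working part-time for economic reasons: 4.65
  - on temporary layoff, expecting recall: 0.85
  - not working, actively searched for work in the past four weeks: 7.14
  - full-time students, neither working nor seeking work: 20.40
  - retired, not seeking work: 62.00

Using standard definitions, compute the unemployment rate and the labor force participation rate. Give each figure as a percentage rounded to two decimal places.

Unemployment rate ≈ 4.82%; labor force participation rate ≈ 64.18%.

Employed = 139.75 + 13.47 + 4.65 = 157.87 million (anyone who worked, including part-time for economic reasons, counts as employed).
Unemployed = 0.85 + 7.14 = 7.99 million (jobless and actively searching, or on temporary layoff).
Labor force = 157.87 + 7.99 = 165.86 million.
Not in labor force = 10.17 + 20.40 + 62.00 = 92.57 million (those not working and not actively searching are outside the labor force).
Civilian working-age population = 165.86 + 92.57 = 258.43 million.
Unemployment rate = 7.99 / 165.86 = 4.82%.
Labor force participation rate = 165.86 / 258.43 = 64.18%.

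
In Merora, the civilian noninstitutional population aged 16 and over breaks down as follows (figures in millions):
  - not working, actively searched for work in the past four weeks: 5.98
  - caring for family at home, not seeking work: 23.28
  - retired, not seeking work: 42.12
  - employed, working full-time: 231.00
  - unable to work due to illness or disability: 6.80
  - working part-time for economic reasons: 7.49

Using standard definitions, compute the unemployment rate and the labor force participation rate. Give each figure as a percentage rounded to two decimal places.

Unemployment rate ≈ 2.45%; labor force participation rate ≈ 77.20%.

Employed = 231.00 + 7.49 = 238.49 million (anyone who worked, including part-time for economic reasons, counts as employed).
Unemployed = 5.98 million.
Labor force = 238.49 + 5.98 = 244.47 million.
Not in labor force = 23.28 + 42.12 + 6.80 = 72.20 million (those not working and not actively searching are outside the labor force).
Civilian working-age population = 244.47 + 72.20 = 316.67 million.
Unemployment rate = 5.98 / 244.47 = 2.45%.
Labor force participation rate = 244.47 / 316.67 = 77.20%.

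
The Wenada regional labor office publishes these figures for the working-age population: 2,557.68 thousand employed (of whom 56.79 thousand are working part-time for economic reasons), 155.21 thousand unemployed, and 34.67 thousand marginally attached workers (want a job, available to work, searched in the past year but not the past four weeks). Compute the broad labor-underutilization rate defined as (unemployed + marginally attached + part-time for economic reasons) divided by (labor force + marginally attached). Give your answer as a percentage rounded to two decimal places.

Labor force = 2,557.68 + 155.21 = 2,712.89 thousand.
Numerator = 155.21 + 34.67 + 56.79 = 246.67 thousand.
Denominator = 2,712.89 + 34.67 = 2,747.56 thousand.
Broad rate = 246.67 / 2,747.56 = 8.98%.

Broad underutilization rate ≈ 8.98%.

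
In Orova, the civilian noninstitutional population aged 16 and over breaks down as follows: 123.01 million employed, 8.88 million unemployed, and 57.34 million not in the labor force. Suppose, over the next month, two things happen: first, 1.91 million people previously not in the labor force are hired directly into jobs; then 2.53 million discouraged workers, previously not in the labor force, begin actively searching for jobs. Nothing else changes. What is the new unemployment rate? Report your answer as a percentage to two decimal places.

Initially, labor force = 123.01 + 8.88 = 131.89 million, so u = 8.88/131.89 = 6.73%.
After the first change, employed and labor force both rise by 1.91; unemployed unchanged → E = 124.92, U = 8.88, labor force = 133.80 million.
After the second change, unemployed and labor force both rise by 2.53 → E = 124.92, U = 11.41, labor force = 136.33 million.
New unemployment rate = 11.41 / 136.33 = 8.37%.

New unemployment rate ≈ 8.37%.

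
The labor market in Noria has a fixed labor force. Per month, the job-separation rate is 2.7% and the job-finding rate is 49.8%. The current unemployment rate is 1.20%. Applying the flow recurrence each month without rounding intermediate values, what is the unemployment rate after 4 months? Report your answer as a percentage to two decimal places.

With a fixed labor force, u_{t+1} = u_t + s·(1−u_t) − f·u_t = u_t·(1−s−f) + s.
Here 1−s−f = 0.475 and s = 0.027.
u_1 = 0.012000 × 0.475 + 0.027 = 0.032700.
u_2 = 0.032700 × 0.475 + 0.027 = 0.042533.
u_3 = 0.042533 × 0.475 + 0.027 = 0.047203.
u_4 = 0.047203 × 0.475 + 0.027 = 0.049421.

Unemployment rate after four months ≈ 4.94%.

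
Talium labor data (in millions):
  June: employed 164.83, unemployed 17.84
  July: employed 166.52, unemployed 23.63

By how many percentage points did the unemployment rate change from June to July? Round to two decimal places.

The unemployment rate changed by +2.66 percentage points.

June: labor force = 164.83 + 17.84 = 182.67; u = 17.84/182.67 = 9.77%.
July: labor force = 166.52 + 23.63 = 190.15; u = 23.63/190.15 = 12.43%.
Change = 12.43% − 9.77% = +2.66 pp.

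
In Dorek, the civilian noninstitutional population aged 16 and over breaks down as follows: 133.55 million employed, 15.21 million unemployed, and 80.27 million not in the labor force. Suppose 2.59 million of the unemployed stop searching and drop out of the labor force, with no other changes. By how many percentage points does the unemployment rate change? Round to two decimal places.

The unemployment rate changes by −1.59 percentage points.

Initially, labor force = 133.55 + 15.21 = 148.76 million, so u = 15.21/148.76 = 10.22%.
After the change, unemployed and labor force both fall by 2.59 → E = 133.55, U = 12.62, labor force = 146.17 million.
New unemployment rate = 12.62 / 146.17 = 8.63%.
Change = 8.63% − 10.22% = −1.59 percentage points.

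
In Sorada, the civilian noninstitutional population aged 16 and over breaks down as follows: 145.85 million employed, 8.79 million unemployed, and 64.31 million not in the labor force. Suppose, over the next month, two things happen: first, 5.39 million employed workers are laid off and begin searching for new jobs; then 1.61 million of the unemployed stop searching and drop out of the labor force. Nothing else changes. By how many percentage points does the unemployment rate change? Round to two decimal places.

Initially, labor force = 145.85 + 8.79 = 154.64 million, so u = 8.79/154.64 = 5.68%.
After the first change, employed falls and unemployed rises by 5.39; labor force unchanged → E = 140.46, U = 14.18, labor force = 154.64 million.
After the second change, unemployed and labor force both fall by 1.61 → E = 140.46, U = 12.57, labor force = 153.03 million.
New unemployment rate = 12.57 / 153.03 = 8.21%.
Change = 8.21% − 5.68% = +2.53 percentage points.

The unemployment rate changes by +2.53 percentage points.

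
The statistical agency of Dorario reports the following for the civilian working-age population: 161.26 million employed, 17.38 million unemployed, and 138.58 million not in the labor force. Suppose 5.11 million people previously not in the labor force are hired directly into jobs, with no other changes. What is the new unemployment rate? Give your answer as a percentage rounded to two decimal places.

Initially, labor force = 161.26 + 17.38 = 178.64 million, so u = 17.38/178.64 = 9.73%.
After the change, employed and labor force both rise by 5.11; unemployed unchanged → E = 166.37, U = 17.38, labor force = 183.75 million.
New unemployment rate = 17.38 / 183.75 = 9.46%.

New unemployment rate ≈ 9.46%.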